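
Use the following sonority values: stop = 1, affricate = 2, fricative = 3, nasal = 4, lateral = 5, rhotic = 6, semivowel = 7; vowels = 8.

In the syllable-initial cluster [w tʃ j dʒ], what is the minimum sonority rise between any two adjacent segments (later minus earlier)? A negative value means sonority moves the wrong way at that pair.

-5

/w/: semivowel = 7.
/tʃ/: affricate = 2.
/j/: semivowel = 7.
/dʒ/: affricate = 2.
/w/→/tʃ/: change -5.
/tʃ/→/j/: change +5.
/j/→/dʒ/: change -5.
Minimum = -5.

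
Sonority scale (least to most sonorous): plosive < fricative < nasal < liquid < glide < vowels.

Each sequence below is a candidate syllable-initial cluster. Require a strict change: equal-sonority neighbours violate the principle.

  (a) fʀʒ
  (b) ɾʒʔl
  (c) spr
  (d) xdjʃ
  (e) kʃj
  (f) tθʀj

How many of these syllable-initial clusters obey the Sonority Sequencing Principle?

2

(a) sonority 2-4-2: ill-formed.
(b) sonority 4-2-1-4: ill-formed.
(c) sonority 2-1-4: ill-formed.
(d) sonority 2-1-5-2: ill-formed.
(e) sonority 1-2-5: well-formed.
(f) sonority 1-2-4-5: well-formed.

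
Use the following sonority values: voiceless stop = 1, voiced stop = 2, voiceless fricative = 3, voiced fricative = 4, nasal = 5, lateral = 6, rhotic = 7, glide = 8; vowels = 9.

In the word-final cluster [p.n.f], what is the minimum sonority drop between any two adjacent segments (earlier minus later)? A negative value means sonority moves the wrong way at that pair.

/p/ is a voiceless stop (sonority 1).
/n/ is a nasal (sonority 5).
/f/ is a voiceless fricative (sonority 3).
/p/→/n/: change -4.
/n/→/f/: change +2.
Minimum = -4.

-4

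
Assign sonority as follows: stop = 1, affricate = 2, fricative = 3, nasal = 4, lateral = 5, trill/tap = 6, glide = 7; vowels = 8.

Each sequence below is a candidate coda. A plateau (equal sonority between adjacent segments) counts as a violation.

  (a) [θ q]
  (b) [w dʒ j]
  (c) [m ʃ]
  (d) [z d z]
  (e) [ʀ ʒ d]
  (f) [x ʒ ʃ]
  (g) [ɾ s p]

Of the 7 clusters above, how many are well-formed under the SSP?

4

(a) [θ q]: profile 3-1 — obeys.
(b) [w dʒ j]: profile 7-2-7 — violates.
(c) [m ʃ]: profile 4-3 — obeys.
(d) [z d z]: profile 3-1-3 — violates.
(e) [ʀ ʒ d]: profile 6-3-1 — obeys.
(f) [x ʒ ʃ]: profile 3-3-3 — violates.
(g) [ɾ s p]: profile 6-3-1 — obeys.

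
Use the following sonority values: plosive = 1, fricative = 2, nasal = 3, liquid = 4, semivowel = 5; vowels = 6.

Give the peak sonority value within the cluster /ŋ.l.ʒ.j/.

5

/ŋ/ is a nasal (sonority 3).
/l/ is a liquid (sonority 4).
/ʒ/ is a fricative (sonority 2).
/j/ is a semivowel (sonority 5).
The maximum is 5.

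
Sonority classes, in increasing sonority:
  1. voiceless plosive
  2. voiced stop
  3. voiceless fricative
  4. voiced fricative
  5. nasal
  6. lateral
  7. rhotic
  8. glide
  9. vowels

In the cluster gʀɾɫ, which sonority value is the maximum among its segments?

/g/: voiced stop = 2.
/ʀ/: rhotic = 7.
/ɾ/: rhotic = 7.
/ɫ/: lateral = 6.
The maximum is 7.

7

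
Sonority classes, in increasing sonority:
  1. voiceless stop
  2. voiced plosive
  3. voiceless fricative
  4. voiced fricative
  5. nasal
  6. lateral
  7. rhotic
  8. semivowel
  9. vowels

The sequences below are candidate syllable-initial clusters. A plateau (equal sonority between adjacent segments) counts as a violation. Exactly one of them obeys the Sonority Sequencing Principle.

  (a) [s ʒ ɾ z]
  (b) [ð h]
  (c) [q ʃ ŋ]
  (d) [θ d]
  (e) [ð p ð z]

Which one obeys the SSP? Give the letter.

(a) sonority 3-4-7-4: ill-formed.
(b) sonority 4-3: ill-formed.
(c) sonority 1-3-5: well-formed.
(d) sonority 3-2: ill-formed.
(e) sonority 4-1-4-4: ill-formed.

c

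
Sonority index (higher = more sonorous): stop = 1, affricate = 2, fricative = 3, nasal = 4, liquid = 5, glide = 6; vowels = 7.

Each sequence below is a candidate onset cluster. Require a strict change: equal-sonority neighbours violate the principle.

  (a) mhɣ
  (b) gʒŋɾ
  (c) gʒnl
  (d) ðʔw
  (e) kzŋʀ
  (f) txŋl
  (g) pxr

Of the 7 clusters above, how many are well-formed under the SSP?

5

(a) mhɣ: profile 4-3-3 — violates.
(b) gʒŋɾ: profile 1-3-4-5 — obeys.
(c) gʒnl: profile 1-3-4-5 — obeys.
(d) ðʔw: profile 3-1-6 — violates.
(e) kzŋʀ: profile 1-3-4-5 — obeys.
(f) txŋl: profile 1-3-4-5 — obeys.
(g) pxr: profile 1-3-5 — obeys.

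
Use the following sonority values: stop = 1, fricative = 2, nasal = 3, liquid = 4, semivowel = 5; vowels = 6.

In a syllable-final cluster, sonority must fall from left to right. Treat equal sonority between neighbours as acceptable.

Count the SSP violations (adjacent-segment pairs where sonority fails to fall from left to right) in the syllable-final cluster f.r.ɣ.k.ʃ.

2

/f/ — fricative, sonority 2.
/r/ — liquid, sonority 4.
/ɣ/ — fricative, sonority 2.
/k/ — stop, sonority 1.
/ʃ/ — fricative, sonority 2.
/f/→/r/: 2→4 (does not fall) — violation.
/r/→/ɣ/: 4→2 (falls) — ok.
/ɣ/→/k/: 2→1 (falls) — ok.
/k/→/ʃ/: 1→2 (does not fall) — violation.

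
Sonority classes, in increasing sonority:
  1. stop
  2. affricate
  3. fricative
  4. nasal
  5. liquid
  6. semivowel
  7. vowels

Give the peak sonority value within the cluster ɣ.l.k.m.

5

/ɣ/ is a fricative (sonority 3).
/l/ is a liquid (sonority 5).
/k/ is a stop (sonority 1).
/m/ is a nasal (sonority 4).
The maximum is 5.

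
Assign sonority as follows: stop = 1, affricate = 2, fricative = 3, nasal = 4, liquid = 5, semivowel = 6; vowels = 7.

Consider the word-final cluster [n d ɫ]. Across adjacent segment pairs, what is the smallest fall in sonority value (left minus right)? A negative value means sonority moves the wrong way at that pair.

/n/ is a nasal (sonority 4).
/d/ is a stop (sonority 1).
/ɫ/ is a liquid (sonority 5).
/n/→/d/: change +3.
/d/→/ɫ/: change -4.
Minimum = -4.

-4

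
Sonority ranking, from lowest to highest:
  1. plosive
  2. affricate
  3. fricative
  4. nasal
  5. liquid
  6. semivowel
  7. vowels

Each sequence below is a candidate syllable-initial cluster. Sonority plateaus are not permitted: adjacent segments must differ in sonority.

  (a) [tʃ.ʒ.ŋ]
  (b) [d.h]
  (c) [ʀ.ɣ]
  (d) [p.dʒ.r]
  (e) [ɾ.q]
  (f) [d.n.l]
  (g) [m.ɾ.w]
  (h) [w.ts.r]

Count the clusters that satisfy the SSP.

5

(a) 2-3-4 → obeys
(b) 1-3 → obeys
(c) 5-3 → violates
(d) 1-2-5 → obeys
(e) 5-1 → violates
(f) 1-4-5 → obeys
(g) 4-5-6 → obeys
(h) 6-2-5 → violates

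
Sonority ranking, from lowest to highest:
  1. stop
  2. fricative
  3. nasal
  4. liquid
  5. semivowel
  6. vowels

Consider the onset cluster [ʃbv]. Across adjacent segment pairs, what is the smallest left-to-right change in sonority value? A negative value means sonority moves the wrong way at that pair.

-1

/ʃ/ is a fricative (sonority 2).
/b/ is a stop (sonority 1).
/v/ is a fricative (sonority 2).
/ʃ/→/b/: change -1.
/b/→/v/: change +1.
Minimum = -1.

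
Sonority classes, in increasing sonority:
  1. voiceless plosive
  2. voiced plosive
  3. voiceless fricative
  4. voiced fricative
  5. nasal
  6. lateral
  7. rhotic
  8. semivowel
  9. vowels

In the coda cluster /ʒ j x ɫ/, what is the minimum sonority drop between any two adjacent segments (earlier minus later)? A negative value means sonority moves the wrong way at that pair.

/ʒ/ — voiced fricative, sonority 4.
/j/ — semivowel, sonority 8.
/x/ — voiceless fricative, sonority 3.
/ɫ/ — lateral, sonority 6.
/ʒ/→/j/: change -4.
/j/→/x/: change +5.
/x/→/ɫ/: change -3.
Minimum = -4.

-4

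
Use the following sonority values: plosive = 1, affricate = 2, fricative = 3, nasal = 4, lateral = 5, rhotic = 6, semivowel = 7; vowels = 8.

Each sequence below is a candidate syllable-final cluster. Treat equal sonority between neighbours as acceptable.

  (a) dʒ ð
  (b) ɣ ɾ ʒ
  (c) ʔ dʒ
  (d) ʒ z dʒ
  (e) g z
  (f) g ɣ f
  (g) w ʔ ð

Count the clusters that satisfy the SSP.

(a) sonority 2-3: ill-formed.
(b) sonority 3-6-3: ill-formed.
(c) sonority 1-2: ill-formed.
(d) sonority 3-3-2: well-formed.
(e) sonority 1-3: ill-formed.
(f) sonority 1-3-3: ill-formed.
(g) sonority 7-1-3: ill-formed.

1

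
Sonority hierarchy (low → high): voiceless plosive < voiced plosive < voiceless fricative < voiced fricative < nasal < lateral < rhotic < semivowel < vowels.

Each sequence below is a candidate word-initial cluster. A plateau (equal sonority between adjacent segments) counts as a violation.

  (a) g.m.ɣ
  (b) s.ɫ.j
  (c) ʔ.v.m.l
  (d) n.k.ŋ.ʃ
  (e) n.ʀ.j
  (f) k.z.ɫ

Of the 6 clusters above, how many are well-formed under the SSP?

(a) sonority 2-5-4: ill-formed.
(b) sonority 3-6-8: well-formed.
(c) sonority 1-4-5-6: well-formed.
(d) sonority 5-1-5-3: ill-formed.
(e) sonority 5-7-8: well-formed.
(f) sonority 1-4-6: well-formed.

4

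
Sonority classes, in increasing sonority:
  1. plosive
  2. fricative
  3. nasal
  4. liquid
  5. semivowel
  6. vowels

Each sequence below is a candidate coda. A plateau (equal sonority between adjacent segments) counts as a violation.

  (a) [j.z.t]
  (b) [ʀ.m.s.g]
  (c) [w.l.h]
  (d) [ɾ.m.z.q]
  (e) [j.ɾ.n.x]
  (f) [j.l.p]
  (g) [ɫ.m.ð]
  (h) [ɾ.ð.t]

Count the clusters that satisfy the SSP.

(a) sonority 5-2-1: well-formed.
(b) sonority 4-3-2-1: well-formed.
(c) sonority 5-4-2: well-formed.
(d) sonority 4-3-2-1: well-formed.
(e) sonority 5-4-3-2: well-formed.
(f) sonority 5-4-1: well-formed.
(g) sonority 4-3-2: well-formed.
(h) sonority 4-2-1: well-formed.

8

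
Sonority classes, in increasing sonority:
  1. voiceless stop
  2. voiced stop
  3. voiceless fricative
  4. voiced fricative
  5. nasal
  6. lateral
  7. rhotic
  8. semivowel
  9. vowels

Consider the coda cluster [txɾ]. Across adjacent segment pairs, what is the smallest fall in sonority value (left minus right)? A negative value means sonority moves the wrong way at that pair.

-4

/t/ is a voiceless stop (sonority 1).
/x/ is a voiceless fricative (sonority 3).
/ɾ/ is a rhotic (sonority 7).
/t/→/x/: change -2.
/x/→/ɾ/: change -4.
Minimum = -4.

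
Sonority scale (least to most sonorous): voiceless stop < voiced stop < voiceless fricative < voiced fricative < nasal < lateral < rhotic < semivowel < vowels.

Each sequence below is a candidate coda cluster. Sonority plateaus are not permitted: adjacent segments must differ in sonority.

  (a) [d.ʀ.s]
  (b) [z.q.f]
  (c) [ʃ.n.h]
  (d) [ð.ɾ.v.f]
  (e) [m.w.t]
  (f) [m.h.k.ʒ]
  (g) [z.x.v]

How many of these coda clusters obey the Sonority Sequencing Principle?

0

(a) 2-7-3 → violates
(b) 4-1-3 → violates
(c) 3-5-3 → violates
(d) 4-7-4-3 → violates
(e) 5-8-1 → violates
(f) 5-3-1-4 → violates
(g) 4-3-4 → violates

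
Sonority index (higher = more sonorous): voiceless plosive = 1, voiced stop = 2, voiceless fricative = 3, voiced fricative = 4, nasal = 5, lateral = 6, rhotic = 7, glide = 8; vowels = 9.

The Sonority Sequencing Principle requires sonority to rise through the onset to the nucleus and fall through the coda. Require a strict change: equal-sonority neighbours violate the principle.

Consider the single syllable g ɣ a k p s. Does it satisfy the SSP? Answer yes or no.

no

Onset: /g/ is a voiced stop (sonority 2), /ɣ/ is a voiced fricative (sonority 4); then the nucleus /a/ (sonority 9).
Onset profile 2-4-9 — rises to the nucleus.
Coda: /k/ is a voiceless plosive (sonority 1), /p/ is a voiceless plosive (sonority 1), /s/ is a voiceless fricative (sonority 3).
Coda profile 9-1-1-3 — does not strictly fall throughout.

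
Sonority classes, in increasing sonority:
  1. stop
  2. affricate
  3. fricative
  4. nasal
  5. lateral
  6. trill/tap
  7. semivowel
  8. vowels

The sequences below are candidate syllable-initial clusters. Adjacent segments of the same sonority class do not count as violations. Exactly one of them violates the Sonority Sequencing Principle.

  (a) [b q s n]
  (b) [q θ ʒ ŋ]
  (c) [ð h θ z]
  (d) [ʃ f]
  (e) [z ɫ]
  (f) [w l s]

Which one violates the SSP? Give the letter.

f

(a) 1-1-3-4 → obeys
(b) 1-3-3-4 → obeys
(c) 3-3-3-3 → obeys
(d) 3-3 → obeys
(e) 3-5 → obeys
(f) 7-5-3 → violates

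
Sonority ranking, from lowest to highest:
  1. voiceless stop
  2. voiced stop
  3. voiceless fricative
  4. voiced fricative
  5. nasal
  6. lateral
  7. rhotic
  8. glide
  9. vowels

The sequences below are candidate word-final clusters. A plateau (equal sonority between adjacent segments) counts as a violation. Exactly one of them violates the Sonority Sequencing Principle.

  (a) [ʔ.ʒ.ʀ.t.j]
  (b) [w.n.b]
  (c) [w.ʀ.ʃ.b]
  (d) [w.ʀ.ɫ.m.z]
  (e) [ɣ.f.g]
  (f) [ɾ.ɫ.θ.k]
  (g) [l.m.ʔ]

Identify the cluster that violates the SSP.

a

(a) [ʔ.ʒ.ʀ.t.j]: profile 1-4-7-1-8 — violates.
(b) [w.n.b]: profile 8-5-2 — obeys.
(c) [w.ʀ.ʃ.b]: profile 8-7-3-2 — obeys.
(d) [w.ʀ.ɫ.m.z]: profile 8-7-6-5-4 — obeys.
(e) [ɣ.f.g]: profile 4-3-2 — obeys.
(f) [ɾ.ɫ.θ.k]: profile 7-6-3-1 — obeys.
(g) [l.m.ʔ]: profile 6-5-1 — obeys.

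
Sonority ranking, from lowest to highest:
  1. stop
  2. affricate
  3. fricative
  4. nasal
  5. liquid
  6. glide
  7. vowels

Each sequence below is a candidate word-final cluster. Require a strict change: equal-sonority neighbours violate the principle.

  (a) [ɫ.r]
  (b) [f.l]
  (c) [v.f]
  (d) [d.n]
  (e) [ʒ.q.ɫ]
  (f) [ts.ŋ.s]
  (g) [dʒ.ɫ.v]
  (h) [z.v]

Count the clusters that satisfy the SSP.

0

(a) [ɫ.r]: profile 5-5 — violates.
(b) [f.l]: profile 3-5 — violates.
(c) [v.f]: profile 3-3 — violates.
(d) [d.n]: profile 1-4 — violates.
(e) [ʒ.q.ɫ]: profile 3-1-5 — violates.
(f) [ts.ŋ.s]: profile 2-4-3 — violates.
(g) [dʒ.ɫ.v]: profile 2-5-3 — violates.
(h) [z.v]: profile 3-3 — violates.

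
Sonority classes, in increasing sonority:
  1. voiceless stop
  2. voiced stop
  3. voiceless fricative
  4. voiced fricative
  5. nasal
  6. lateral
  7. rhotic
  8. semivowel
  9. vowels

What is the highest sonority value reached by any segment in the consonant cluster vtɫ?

6

/v/: voiced fricative = 4.
/t/: voiceless stop = 1.
/ɫ/: lateral = 6.
The maximum is 6.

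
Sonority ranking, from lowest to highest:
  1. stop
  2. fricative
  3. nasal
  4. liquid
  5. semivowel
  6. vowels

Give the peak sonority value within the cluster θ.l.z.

/θ/: fricative = 2.
/l/: liquid = 4.
/z/: fricative = 2.
The maximum is 4.

4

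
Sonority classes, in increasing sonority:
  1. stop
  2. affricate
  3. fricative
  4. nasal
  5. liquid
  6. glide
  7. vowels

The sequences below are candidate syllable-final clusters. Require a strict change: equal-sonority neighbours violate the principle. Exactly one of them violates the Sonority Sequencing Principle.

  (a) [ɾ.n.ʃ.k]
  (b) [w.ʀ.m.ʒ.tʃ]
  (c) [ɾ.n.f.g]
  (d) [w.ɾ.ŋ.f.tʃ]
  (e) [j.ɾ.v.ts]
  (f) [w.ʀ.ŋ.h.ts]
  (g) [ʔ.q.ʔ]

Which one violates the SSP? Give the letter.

(a) [ɾ.n.ʃ.k]: profile 5-4-3-1 — obeys.
(b) [w.ʀ.m.ʒ.tʃ]: profile 6-5-4-3-2 — obeys.
(c) [ɾ.n.f.g]: profile 5-4-3-1 — obeys.
(d) [w.ɾ.ŋ.f.tʃ]: profile 6-5-4-3-2 — obeys.
(e) [j.ɾ.v.ts]: profile 6-5-3-2 — obeys.
(f) [w.ʀ.ŋ.h.ts]: profile 6-5-4-3-2 — obeys.
(g) [ʔ.q.ʔ]: profile 1-1-1 — violates.

g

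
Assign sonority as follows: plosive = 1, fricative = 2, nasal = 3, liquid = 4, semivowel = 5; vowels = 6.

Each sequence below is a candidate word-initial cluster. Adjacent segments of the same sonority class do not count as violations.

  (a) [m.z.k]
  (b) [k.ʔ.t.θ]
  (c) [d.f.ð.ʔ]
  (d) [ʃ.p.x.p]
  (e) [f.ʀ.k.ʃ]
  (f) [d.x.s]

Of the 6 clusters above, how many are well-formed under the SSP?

(a) 3-2-1 → violates
(b) 1-1-1-2 → obeys
(c) 1-2-2-1 → violates
(d) 2-1-2-1 → violates
(e) 2-4-1-2 → violates
(f) 1-2-2 → obeys

2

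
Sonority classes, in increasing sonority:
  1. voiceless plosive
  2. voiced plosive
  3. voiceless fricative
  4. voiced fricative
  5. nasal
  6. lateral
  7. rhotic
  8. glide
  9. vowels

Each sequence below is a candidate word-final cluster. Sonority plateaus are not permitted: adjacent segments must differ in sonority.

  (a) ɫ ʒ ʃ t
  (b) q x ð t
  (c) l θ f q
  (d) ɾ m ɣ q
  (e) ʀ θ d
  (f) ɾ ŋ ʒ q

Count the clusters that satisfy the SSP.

4

(a) 6-4-3-1 → obeys
(b) 1-3-4-1 → violates
(c) 6-3-3-1 → violates
(d) 7-5-4-1 → obeys
(e) 7-3-2 → obeys
(f) 7-5-4-1 → obeys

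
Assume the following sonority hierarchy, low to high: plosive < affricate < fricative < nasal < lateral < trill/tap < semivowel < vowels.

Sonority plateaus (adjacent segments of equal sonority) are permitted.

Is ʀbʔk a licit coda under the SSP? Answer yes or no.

/ʀ/ — trill/tap, sonority 6.
/b/ — plosive, sonority 1.
/ʔ/ — plosive, sonority 1.
/k/ — plosive, sonority 1.
The profile 6-1-1-1 is non-increasing (plateaus allowed), so the coda satisfies the SSP.

yes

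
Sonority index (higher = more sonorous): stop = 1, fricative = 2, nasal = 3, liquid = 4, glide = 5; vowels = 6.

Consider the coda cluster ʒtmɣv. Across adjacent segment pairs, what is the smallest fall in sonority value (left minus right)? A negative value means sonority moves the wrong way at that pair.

/ʒ/: fricative = 2.
/t/: stop = 1.
/m/: nasal = 3.
/ɣ/: fricative = 2.
/v/: fricative = 2.
/ʒ/→/t/: change +1.
/t/→/m/: change -2.
/m/→/ɣ/: change +1.
/ɣ/→/v/: change +0.
Minimum = -2.

-2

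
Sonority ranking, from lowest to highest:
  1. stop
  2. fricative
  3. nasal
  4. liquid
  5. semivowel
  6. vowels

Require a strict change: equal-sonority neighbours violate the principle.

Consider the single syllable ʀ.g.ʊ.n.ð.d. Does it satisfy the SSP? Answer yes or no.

no

Onset: /ʀ/ is a liquid (sonority 4), /g/ is a stop (sonority 1); then the nucleus /ʊ/ (sonority 6).
Onset profile 4-1-6 — does not strictly rise throughout.
Coda: /n/ is a nasal (sonority 3), /ð/ is a fricative (sonority 2), /d/ is a stop (sonority 1).
Coda profile 6-3-2-1 — falls from the nucleus.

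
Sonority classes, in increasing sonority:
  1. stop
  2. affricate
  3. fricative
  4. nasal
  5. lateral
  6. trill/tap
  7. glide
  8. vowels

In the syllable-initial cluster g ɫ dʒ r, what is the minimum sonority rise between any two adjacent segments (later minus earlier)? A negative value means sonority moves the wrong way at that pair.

/g/ is a stop (sonority 1).
/ɫ/ is a lateral (sonority 5).
/dʒ/ is an affricate (sonority 2).
/r/ is a trill/tap (sonority 6).
/g/→/ɫ/: change +4.
/ɫ/→/dʒ/: change -3.
/dʒ/→/r/: change +4.
Minimum = -3.

-3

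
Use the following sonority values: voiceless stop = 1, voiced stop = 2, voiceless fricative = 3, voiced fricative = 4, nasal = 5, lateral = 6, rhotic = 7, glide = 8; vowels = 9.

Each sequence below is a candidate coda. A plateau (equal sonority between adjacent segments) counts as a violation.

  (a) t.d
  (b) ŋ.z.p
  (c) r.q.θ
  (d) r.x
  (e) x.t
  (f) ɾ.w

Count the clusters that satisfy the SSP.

3

(a) sonority 1-2: ill-formed.
(b) sonority 5-4-1: well-formed.
(c) sonority 7-1-3: ill-formed.
(d) sonority 7-3: well-formed.
(e) sonority 3-1: well-formed.
(f) sonority 7-8: ill-formed.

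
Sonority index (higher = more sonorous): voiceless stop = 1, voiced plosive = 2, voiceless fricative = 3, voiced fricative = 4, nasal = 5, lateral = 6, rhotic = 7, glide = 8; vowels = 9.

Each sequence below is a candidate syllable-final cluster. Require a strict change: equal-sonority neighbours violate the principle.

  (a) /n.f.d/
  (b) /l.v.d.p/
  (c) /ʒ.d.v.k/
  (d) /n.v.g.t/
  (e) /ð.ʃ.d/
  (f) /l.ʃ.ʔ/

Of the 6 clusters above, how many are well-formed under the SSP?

(a) sonority 5-3-2: well-formed.
(b) sonority 6-4-2-1: well-formed.
(c) sonority 4-2-4-1: ill-formed.
(d) sonority 5-4-2-1: well-formed.
(e) sonority 4-3-2: well-formed.
(f) sonority 6-3-1: well-formed.

5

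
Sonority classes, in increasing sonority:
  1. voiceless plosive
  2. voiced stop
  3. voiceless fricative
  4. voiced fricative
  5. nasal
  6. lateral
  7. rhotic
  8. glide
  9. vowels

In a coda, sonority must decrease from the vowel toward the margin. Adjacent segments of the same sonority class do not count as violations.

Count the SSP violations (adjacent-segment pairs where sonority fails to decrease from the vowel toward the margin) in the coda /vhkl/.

/v/ is a voiced fricative (sonority 4).
/h/ is a voiceless fricative (sonority 3).
/k/ is a voiceless plosive (sonority 1).
/l/ is a lateral (sonority 6).
/v/→/h/: 4→3 (falls) — ok.
/h/→/k/: 3→1 (falls) — ok.
/k/→/l/: 1→6 (does not fall) — violation.

1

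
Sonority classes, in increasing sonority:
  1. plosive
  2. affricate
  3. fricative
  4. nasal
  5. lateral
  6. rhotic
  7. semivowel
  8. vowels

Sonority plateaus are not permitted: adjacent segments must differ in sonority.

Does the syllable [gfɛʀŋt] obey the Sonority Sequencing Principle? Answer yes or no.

yes

Onset: /g/ is a plosive (sonority 1), /f/ is a fricative (sonority 3); then the nucleus /ɛ/ (sonority 8).
Onset profile 1-3-8 — rises to the nucleus.
Coda: /ʀ/ is a rhotic (sonority 6), /ŋ/ is a nasal (sonority 4), /t/ is a plosive (sonority 1).
Coda profile 8-6-4-1 — falls from the nucleus.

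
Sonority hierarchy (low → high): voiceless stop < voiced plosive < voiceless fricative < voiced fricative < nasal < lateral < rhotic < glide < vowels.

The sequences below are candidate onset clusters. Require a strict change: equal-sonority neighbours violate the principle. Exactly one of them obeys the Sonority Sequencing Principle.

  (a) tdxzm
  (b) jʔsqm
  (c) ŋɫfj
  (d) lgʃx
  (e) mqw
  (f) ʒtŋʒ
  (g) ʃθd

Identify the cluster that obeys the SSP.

(a) tdxzm: profile 1-2-3-4-5 — obeys.
(b) jʔsqm: profile 8-1-3-1-5 — violates.
(c) ŋɫfj: profile 5-6-3-8 — violates.
(d) lgʃx: profile 6-2-3-3 — violates.
(e) mqw: profile 5-1-8 — violates.
(f) ʒtŋʒ: profile 4-1-5-4 — violates.
(g) ʃθd: profile 3-3-2 — violates.

a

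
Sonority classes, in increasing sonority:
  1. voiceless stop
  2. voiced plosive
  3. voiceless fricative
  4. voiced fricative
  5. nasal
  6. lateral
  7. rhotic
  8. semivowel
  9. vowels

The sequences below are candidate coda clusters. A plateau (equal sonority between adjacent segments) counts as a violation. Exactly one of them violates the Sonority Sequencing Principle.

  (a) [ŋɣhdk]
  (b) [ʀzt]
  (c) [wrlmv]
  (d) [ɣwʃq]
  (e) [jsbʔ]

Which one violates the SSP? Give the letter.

(a) 5-4-3-2-1 → obeys
(b) 7-4-1 → obeys
(c) 8-7-6-5-4 → obeys
(d) 4-8-3-1 → violates
(e) 8-3-2-1 → obeys

d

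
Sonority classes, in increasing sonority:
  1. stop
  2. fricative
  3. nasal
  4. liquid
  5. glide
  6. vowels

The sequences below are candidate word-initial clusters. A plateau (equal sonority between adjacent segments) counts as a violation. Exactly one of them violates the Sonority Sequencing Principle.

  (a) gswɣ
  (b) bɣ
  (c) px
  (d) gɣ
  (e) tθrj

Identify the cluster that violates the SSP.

(a) 1-2-5-2 → violates
(b) 1-2 → obeys
(c) 1-2 → obeys
(d) 1-2 → obeys
(e) 1-2-4-5 → obeys

a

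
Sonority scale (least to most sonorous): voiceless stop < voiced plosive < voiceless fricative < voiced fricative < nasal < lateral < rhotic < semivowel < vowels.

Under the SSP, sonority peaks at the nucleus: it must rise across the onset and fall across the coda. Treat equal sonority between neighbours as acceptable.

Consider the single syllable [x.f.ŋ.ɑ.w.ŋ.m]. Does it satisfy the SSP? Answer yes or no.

Onset: /x/ is a voiceless fricative (sonority 3), /f/ is a voiceless fricative (sonority 3), /ŋ/ is a nasal (sonority 5); then the nucleus /ɑ/ (sonority 9).
Onset profile 3-3-5-9 — rises to the nucleus.
Coda: /w/ is a semivowel (sonority 8), /ŋ/ is a nasal (sonority 5), /m/ is a nasal (sonority 5).
Coda profile 9-8-5-5 — falls from the nucleus.

yes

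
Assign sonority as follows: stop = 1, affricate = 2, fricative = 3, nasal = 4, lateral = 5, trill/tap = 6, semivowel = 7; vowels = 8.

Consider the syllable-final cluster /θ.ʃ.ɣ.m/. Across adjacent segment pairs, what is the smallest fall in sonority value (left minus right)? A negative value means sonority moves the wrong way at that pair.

-1

/θ/ — fricative, sonority 3.
/ʃ/ — fricative, sonority 3.
/ɣ/ — fricative, sonority 3.
/m/ — nasal, sonority 4.
/θ/→/ʃ/: change +0.
/ʃ/→/ɣ/: change +0.
/ɣ/→/m/: change -1.
Minimum = -1.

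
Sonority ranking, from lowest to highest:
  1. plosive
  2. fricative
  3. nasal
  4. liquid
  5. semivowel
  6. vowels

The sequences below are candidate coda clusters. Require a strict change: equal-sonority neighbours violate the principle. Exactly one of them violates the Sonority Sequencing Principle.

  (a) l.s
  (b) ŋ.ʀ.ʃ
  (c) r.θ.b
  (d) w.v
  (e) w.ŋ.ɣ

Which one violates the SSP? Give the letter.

(a) 4-2 → obeys
(b) 3-4-2 → violates
(c) 4-2-1 → obeys
(d) 5-2 → obeys
(e) 5-3-2 → obeys

b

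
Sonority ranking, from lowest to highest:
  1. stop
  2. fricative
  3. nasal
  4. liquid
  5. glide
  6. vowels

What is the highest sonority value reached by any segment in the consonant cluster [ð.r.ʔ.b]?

4

/ð/: fricative = 2.
/r/: liquid = 4.
/ʔ/: stop = 1.
/b/: stop = 1.
The maximum is 4.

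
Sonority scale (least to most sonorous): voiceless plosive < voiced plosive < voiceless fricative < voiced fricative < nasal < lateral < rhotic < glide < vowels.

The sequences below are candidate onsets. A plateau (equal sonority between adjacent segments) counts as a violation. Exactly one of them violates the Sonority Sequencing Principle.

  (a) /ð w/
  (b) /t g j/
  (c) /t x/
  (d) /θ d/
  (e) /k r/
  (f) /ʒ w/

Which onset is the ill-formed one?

(a) sonority 4-8: well-formed.
(b) sonority 1-2-8: well-formed.
(c) sonority 1-3: well-formed.
(d) sonority 3-2: ill-formed.
(e) sonority 1-7: well-formed.
(f) sonority 4-8: well-formed.

d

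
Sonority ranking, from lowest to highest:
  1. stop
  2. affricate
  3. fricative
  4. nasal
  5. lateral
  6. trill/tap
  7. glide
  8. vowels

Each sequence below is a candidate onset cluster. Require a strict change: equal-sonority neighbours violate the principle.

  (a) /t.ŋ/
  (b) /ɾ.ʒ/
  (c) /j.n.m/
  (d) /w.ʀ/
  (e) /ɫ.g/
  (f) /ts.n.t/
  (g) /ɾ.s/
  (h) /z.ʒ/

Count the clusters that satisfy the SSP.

1

(a) /t.ŋ/: profile 1-4 — obeys.
(b) /ɾ.ʒ/: profile 6-3 — violates.
(c) /j.n.m/: profile 7-4-4 — violates.
(d) /w.ʀ/: profile 7-6 — violates.
(e) /ɫ.g/: profile 5-1 — violates.
(f) /ts.n.t/: profile 2-4-1 — violates.
(g) /ɾ.s/: profile 6-3 — violates.
(h) /z.ʒ/: profile 3-3 — violates.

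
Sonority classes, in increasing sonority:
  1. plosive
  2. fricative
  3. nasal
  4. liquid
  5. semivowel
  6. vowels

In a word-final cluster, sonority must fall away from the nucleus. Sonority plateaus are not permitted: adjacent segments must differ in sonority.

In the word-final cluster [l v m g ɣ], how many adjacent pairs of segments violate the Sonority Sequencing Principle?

2

/l/ is a liquid (sonority 4).
/v/ is a fricative (sonority 2).
/m/ is a nasal (sonority 3).
/g/ is a plosive (sonority 1).
/ɣ/ is a fricative (sonority 2).
/l/→/v/: 4→2 (falls) — ok.
/v/→/m/: 2→3 (does not fall) — violation.
/m/→/g/: 3→1 (falls) — ok.
/g/→/ɣ/: 1→2 (does not fall) — violation.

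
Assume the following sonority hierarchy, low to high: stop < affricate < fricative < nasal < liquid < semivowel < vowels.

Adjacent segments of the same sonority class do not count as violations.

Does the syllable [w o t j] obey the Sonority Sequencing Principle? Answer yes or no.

no

Onset: /w/ is a semivowel (sonority 6); then the nucleus /o/ (sonority 7).
Onset profile 6-7 — rises to the nucleus.
Coda: /t/ is a stop (sonority 1), /j/ is a semivowel (sonority 6).
Coda profile 7-1-6 — does not fall throughout.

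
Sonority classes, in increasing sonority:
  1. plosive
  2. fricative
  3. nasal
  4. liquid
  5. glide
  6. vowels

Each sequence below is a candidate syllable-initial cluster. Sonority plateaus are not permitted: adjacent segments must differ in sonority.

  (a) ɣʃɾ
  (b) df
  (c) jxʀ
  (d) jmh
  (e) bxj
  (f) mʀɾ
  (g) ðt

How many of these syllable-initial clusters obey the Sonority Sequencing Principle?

(a) 2-2-4 → violates
(b) 1-2 → obeys
(c) 5-2-4 → violates
(d) 5-3-2 → violates
(e) 1-2-5 → obeys
(f) 3-4-4 → violates
(g) 2-1 → violates

2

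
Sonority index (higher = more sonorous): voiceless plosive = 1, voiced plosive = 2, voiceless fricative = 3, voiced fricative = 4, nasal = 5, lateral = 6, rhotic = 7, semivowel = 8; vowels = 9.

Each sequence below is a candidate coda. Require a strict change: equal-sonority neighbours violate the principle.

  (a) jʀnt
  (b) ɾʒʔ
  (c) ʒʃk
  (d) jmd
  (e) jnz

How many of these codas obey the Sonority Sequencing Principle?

5

(a) 8-7-5-1 → obeys
(b) 7-4-1 → obeys
(c) 4-3-1 → obeys
(d) 8-5-2 → obeys
(e) 8-5-4 → obeys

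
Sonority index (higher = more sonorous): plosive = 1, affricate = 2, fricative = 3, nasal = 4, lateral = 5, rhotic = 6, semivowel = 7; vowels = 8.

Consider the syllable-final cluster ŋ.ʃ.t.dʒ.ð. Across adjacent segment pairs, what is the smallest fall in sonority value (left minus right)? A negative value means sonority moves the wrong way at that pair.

-1

/ŋ/: nasal = 4.
/ʃ/: fricative = 3.
/t/: plosive = 1.
/dʒ/: affricate = 2.
/ð/: fricative = 3.
/ŋ/→/ʃ/: change +1.
/ʃ/→/t/: change +2.
/t/→/dʒ/: change -1.
/dʒ/→/ð/: change -1.
Minimum = -1.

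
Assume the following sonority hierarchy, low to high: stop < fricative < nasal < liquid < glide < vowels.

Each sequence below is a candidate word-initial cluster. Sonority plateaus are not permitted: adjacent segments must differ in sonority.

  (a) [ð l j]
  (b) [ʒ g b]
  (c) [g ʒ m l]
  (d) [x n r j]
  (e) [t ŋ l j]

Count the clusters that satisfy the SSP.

(a) sonority 2-4-5: well-formed.
(b) sonority 2-1-1: ill-formed.
(c) sonority 1-2-3-4: well-formed.
(d) sonority 2-3-4-5: well-formed.
(e) sonority 1-3-4-5: well-formed.

4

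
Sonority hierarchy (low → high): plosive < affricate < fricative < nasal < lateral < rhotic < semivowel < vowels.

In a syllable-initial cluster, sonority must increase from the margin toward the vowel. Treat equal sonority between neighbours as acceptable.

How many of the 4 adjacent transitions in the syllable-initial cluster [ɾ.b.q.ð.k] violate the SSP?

2

/ɾ/: rhotic = 6.
/b/: plosive = 1.
/q/: plosive = 1.
/ð/: fricative = 3.
/k/: plosive = 1.
/ɾ/→/b/: 6→1 (does not rise) — violation.
/b/→/q/: 1→1 (plateau, allowed) — ok.
/q/→/ð/: 1→3 (rises) — ok.
/ð/→/k/: 3→1 (does not rise) — violation.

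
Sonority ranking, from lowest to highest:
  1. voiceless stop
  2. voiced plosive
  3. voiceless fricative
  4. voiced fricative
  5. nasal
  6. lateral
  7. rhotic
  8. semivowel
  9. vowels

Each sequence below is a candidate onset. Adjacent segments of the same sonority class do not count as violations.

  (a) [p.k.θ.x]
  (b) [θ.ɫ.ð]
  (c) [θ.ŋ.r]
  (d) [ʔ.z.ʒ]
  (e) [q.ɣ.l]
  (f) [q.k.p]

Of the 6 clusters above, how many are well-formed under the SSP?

5

(a) [p.k.θ.x]: profile 1-1-3-3 — obeys.
(b) [θ.ɫ.ð]: profile 3-6-4 — violates.
(c) [θ.ŋ.r]: profile 3-5-7 — obeys.
(d) [ʔ.z.ʒ]: profile 1-4-4 — obeys.
(e) [q.ɣ.l]: profile 1-4-6 — obeys.
(f) [q.k.p]: profile 1-1-1 — obeys.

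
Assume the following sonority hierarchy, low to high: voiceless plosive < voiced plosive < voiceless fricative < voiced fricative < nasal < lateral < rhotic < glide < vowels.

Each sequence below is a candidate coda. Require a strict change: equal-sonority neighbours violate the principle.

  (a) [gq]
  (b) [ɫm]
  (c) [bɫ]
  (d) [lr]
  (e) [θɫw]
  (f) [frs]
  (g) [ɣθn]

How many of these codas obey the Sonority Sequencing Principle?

2

(a) sonority 2-1: well-formed.
(b) sonority 6-5: well-formed.
(c) sonority 2-6: ill-formed.
(d) sonority 6-7: ill-formed.
(e) sonority 3-6-8: ill-formed.
(f) sonority 3-7-3: ill-formed.
(g) sonority 4-3-5: ill-formed.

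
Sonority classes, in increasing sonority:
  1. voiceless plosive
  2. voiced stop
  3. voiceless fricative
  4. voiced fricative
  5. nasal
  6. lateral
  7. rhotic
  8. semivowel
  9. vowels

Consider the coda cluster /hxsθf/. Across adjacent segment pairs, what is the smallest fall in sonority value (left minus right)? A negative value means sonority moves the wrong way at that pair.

/h/: voiceless fricative = 3.
/x/: voiceless fricative = 3.
/s/: voiceless fricative = 3.
/θ/: voiceless fricative = 3.
/f/: voiceless fricative = 3.
/h/→/x/: change +0.
/x/→/s/: change +0.
/s/→/θ/: change +0.
/θ/→/f/: change +0.
Minimum = 0.

0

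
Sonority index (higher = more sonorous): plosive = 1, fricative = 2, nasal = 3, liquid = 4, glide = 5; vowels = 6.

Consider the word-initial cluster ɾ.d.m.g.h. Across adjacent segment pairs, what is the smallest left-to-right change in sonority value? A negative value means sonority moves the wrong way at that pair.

/ɾ/ — liquid, sonority 4.
/d/ — plosive, sonority 1.
/m/ — nasal, sonority 3.
/g/ — plosive, sonority 1.
/h/ — fricative, sonority 2.
/ɾ/→/d/: change -3.
/d/→/m/: change +2.
/m/→/g/: change -2.
/g/→/h/: change +1.
Minimum = -3.

-3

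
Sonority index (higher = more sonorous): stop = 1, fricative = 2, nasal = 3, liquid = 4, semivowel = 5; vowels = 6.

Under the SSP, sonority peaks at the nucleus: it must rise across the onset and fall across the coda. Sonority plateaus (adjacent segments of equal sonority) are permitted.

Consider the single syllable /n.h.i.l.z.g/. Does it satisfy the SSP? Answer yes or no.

no

Onset: /n/ is a nasal (sonority 3), /h/ is a fricative (sonority 2); then the nucleus /i/ (sonority 6).
Onset profile 3-2-6 — does not rise throughout.
Coda: /l/ is a liquid (sonority 4), /z/ is a fricative (sonority 2), /g/ is a stop (sonority 1).
Coda profile 6-4-2-1 — falls from the nucleus.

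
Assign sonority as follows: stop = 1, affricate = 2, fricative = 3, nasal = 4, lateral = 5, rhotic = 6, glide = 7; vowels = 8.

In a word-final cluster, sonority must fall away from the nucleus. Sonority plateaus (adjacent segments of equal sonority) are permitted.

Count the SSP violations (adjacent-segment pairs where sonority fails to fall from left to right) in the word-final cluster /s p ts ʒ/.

2

/s/: fricative = 3.
/p/: stop = 1.
/ts/: affricate = 2.
/ʒ/: fricative = 3.
/s/→/p/: 3→1 (falls) — ok.
/p/→/ts/: 1→2 (does not fall) — violation.
/ts/→/ʒ/: 2→3 (does not fall) — violation.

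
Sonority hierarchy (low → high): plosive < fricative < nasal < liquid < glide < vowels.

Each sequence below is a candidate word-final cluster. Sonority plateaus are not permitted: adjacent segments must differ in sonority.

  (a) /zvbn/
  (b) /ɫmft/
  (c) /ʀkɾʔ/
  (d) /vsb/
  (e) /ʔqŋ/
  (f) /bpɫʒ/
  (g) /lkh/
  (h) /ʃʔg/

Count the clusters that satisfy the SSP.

1

(a) 2-2-1-3 → violates
(b) 4-3-2-1 → obeys
(c) 4-1-4-1 → violates
(d) 2-2-1 → violates
(e) 1-1-3 → violates
(f) 1-1-4-2 → violates
(g) 4-1-2 → violates
(h) 2-1-1 → violates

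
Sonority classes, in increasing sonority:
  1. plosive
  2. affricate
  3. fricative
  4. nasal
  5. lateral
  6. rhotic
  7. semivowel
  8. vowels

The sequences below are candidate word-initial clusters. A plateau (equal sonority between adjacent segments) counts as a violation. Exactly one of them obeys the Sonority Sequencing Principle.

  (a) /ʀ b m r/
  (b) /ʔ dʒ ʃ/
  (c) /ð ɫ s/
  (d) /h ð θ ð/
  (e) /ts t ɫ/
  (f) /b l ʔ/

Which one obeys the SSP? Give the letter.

b

(a) /ʀ b m r/: profile 6-1-4-6 — violates.
(b) /ʔ dʒ ʃ/: profile 1-2-3 — obeys.
(c) /ð ɫ s/: profile 3-5-3 — violates.
(d) /h ð θ ð/: profile 3-3-3-3 — violates.
(e) /ts t ɫ/: profile 2-1-5 — violates.
(f) /b l ʔ/: profile 1-5-1 — violates.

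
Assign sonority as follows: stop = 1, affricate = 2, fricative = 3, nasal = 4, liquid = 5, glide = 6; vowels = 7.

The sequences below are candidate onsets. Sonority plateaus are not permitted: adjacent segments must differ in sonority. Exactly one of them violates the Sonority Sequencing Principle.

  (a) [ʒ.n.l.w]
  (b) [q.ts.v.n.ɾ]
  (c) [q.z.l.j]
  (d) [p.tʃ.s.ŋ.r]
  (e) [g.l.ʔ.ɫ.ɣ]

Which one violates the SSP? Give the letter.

(a) sonority 3-4-5-6: well-formed.
(b) sonority 1-2-3-4-5: well-formed.
(c) sonority 1-3-5-6: well-formed.
(d) sonority 1-2-3-4-5: well-formed.
(e) sonority 1-5-1-5-3: ill-formed.

e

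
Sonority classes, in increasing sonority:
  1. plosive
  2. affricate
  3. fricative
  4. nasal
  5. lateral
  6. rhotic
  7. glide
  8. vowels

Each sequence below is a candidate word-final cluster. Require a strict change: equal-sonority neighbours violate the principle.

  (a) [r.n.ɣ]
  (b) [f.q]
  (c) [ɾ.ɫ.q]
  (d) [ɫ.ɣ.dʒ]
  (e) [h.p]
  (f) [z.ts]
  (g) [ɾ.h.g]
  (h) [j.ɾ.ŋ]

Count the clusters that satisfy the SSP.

8

(a) 6-4-3 → obeys
(b) 3-1 → obeys
(c) 6-5-1 → obeys
(d) 5-3-2 → obeys
(e) 3-1 → obeys
(f) 3-2 → obeys
(g) 6-3-1 → obeys
(h) 7-6-4 → obeys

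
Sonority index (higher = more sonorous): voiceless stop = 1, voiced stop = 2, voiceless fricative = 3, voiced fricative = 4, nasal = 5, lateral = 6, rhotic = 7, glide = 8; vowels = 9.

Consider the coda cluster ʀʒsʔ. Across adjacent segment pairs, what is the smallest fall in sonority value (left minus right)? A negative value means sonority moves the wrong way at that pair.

/ʀ/ is a rhotic (sonority 7).
/ʒ/ is a voiced fricative (sonority 4).
/s/ is a voiceless fricative (sonority 3).
/ʔ/ is a voiceless stop (sonority 1).
/ʀ/→/ʒ/: change +3.
/ʒ/→/s/: change +1.
/s/→/ʔ/: change +2.
Minimum = 1.

1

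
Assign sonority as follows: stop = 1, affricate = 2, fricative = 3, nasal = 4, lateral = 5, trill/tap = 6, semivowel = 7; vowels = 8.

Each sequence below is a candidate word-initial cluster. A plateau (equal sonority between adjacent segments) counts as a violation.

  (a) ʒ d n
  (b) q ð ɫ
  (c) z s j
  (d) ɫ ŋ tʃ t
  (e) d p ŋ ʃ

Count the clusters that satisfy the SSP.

1

(a) 3-1-4 → violates
(b) 1-3-5 → obeys
(c) 3-3-7 → violates
(d) 5-4-2-1 → violates
(e) 1-1-4-3 → violates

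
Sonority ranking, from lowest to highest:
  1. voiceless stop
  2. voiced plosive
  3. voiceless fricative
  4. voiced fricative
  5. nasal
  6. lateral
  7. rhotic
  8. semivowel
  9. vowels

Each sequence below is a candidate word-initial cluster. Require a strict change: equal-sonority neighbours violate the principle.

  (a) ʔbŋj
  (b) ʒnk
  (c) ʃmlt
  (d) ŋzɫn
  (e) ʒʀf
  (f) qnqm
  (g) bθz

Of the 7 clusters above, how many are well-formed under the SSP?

2

(a) 1-2-5-8 → obeys
(b) 4-5-1 → violates
(c) 3-5-6-1 → violates
(d) 5-4-6-5 → violates
(e) 4-7-3 → violates
(f) 1-5-1-5 → violates
(g) 2-3-4 → obeys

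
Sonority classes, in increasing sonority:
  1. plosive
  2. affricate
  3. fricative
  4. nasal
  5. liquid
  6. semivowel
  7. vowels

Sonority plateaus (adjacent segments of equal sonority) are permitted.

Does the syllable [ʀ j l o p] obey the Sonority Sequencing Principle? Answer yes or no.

no

Onset: /ʀ/ is a liquid (sonority 5), /j/ is a semivowel (sonority 6), /l/ is a liquid (sonority 5); then the nucleus /o/ (sonority 7).
Onset profile 5-6-5-7 — does not rise throughout.
Coda: /p/ is a plosive (sonority 1).
Coda profile 7-1 — falls from the nucleus.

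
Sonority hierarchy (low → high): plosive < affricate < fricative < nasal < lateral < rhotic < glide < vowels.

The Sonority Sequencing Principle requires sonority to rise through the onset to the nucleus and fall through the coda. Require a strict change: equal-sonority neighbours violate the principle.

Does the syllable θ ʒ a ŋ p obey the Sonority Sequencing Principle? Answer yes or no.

Onset: /θ/ is a fricative (sonority 3), /ʒ/ is a fricative (sonority 3); then the nucleus /a/ (sonority 8).
Onset profile 3-3-8 — does not strictly rise throughout.
Coda: /ŋ/ is a nasal (sonority 4), /p/ is a plosive (sonority 1).
Coda profile 8-4-1 — falls from the nucleus.

no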